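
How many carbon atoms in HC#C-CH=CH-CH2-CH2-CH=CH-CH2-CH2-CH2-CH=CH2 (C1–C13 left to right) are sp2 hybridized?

C1: sp
C2: sp
C3: sp2 ✓
C4: sp2 ✓
C5: sp3
C6: sp3
C7: sp2 ✓
C8: sp2 ✓
C9: sp3
C10: sp3
C11: sp3
C12: sp2 ✓
C13: sp2 ✓
C3, C4, C7, C8, C12, C13 → 6 sp2 carbons.

6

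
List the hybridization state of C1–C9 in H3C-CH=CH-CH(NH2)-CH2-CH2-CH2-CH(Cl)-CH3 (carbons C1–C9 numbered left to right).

C1 sp3, C2 sp2, C3 sp2, C4 sp3, C5 sp3, C6 sp3, C7 sp3, C8 sp3, C9 sp3

C1: 4 σ bonds — 4 electron domains, sp3.
C2 — 3 σ bonds, plus one π bond. Steric number 3, so sp2.
C3 has 3 σ bonds, plus one π bond: steric number 3 → sp2.
C4 — 4 σ bonds. Steric number 4, so sp3.
C5 is sp3: 4 σ bonds, 4 electron-density regions.
C6 is sp3: 4 σ bonds, 4 electron-density regions.
C7 carries 4 σ bonds, giving a steric number of 4, so it is sp3.
C8 carries 4 σ bonds, giving a steric number of 4, so it is sp3.
C9: 4 σ bonds — 4 electron domains, sp3.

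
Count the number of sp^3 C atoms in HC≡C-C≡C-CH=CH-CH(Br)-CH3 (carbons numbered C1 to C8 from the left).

C1: sp
C2: sp
C3: sp
C4: sp
C5: sp2
C6: sp2
C7: sp3 ✓
C8: sp3 ✓
C7, C8 → 2 sp3 carbons.

2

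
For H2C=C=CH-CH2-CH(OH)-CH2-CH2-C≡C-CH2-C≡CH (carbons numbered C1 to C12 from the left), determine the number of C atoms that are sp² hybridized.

C1: sp2 ✓
C2: sp
C3: sp2 ✓
C4: sp3
C5: sp3
C6: sp3
C7: sp3
C8: sp
C9: sp
C10: sp3
C11: sp
C12: sp
C1, C3 → 2 sp2 carbons.

2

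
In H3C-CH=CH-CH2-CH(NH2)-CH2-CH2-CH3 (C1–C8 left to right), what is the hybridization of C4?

C4 has 4 σ bonds: steric number 4 → sp3.

sp³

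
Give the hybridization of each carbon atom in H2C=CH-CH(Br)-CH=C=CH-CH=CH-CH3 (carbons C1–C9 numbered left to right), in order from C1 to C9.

C1 carries 3 σ bonds, plus one π bond, giving a steric number of 3, so it is sp2.
C2 — 3 σ bonds, plus one π bond. Steric number 3, so sp2.
C3 is sp3: 4 σ bonds, 4 electron-density regions.
C4 is sp2: 3 σ bonds, plus one π bond, 3 electron-density regions.
C5 — 2 σ bonds, plus two π bonds. Steric number 2, so sp.
C6 has 3 σ bonds, plus one π bond: steric number 3 → sp2.
C7: 3 σ bonds, plus one π bond — 3 electron domains, sp2.
C8 — 3 σ bonds, plus one π bond. Steric number 3, so sp2.
C9: 4 σ bonds; 4 regions of electron density → sp3.

C1 sp2, C2 sp2, C3 sp3, C4 sp2, C5 sp, C6 sp2, C7 sp2, C8 sp2, C9 sp3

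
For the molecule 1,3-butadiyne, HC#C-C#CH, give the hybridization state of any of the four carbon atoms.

sp

Every carbon is part of a C≡C triple bond: two σ regions → sp.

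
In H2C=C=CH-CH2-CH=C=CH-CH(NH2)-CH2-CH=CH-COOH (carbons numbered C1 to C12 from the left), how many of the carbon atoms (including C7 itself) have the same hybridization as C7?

C7 is sp2 (one π bond).
C1: sp2 ✓
C2: sp
C3: sp2 ✓
C4: sp3
C5: sp2 ✓
C6: sp
C7: sp2 ✓
C8: sp3
C9: sp3
C10: sp2 ✓
C11: sp2 ✓
C12: sp2 ✓
7 carbons are sp2.

7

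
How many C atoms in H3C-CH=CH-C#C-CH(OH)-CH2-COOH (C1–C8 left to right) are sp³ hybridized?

C1: sp3 ✓
C2: sp2
C3: sp2
C4: sp
C5: sp
C6: sp3 ✓
C7: sp3 ✓
C8: sp2
C1, C6, C7 → 3 sp3 carbons.

3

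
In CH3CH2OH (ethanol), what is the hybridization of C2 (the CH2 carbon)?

sp³

C2 (the CH2 carbon) — 4 σ bonds. Steric number 4, so sp3.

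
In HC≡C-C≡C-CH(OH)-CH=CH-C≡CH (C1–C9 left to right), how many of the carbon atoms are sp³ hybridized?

C1: sp
C2: sp
C3: sp
C4: sp
C5: sp3 ✓
C6: sp2
C7: sp2
C8: sp
C9: sp
C5 → 1 sp3 carbon.

1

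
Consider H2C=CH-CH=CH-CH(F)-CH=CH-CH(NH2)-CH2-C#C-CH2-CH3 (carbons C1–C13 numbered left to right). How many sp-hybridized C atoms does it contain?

2

C1: sp2
C2: sp2
C3: sp2
C4: sp2
C5: sp3
C6: sp2
C7: sp2
C8: sp3
C9: sp3
C10: sp ✓
C11: sp ✓
C12: sp3
C13: sp3
C10, C11 → 2 sp carbons.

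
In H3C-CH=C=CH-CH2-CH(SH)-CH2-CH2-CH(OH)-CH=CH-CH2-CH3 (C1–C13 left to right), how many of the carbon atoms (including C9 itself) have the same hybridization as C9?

8

C9 is sp3 (only σ bonds).
C1: sp3 ✓
C2: sp2
C3: sp
C4: sp2
C5: sp3 ✓
C6: sp3 ✓
C7: sp3 ✓
C8: sp3 ✓
C9: sp3 ✓
C10: sp2
C11: sp2
C12: sp3 ✓
C13: sp3 ✓
8 carbons are sp3.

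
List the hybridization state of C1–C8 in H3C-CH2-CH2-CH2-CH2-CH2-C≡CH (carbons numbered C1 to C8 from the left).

C1 sp3, C2 sp3, C3 sp3, C4 sp3, C5 sp3, C6 sp3, C7 sp, C8 sp

C1 — 4 σ bonds. Steric number 4, so sp3.
C2 — 4 σ bonds. Steric number 4, so sp3.
C3 (4 σ bonds) has steric number 4: sp3.
C4: 4 σ bonds — 4 electron domains, sp3.
C5: 4 σ bonds — 4 electron domains, sp3.
C6 has 4 σ bonds: steric number 4 → sp3.
C7 is sp: 2 σ bonds, plus two π bonds, 2 electron-density regions.
C8: 2 σ bonds, plus two π bonds; 2 regions of electron density → sp.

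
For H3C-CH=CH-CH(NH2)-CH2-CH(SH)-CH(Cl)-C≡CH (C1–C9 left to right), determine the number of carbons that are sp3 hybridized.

5

C1: sp3 ✓
C2: sp2
C3: sp2
C4: sp3 ✓
C5: sp3 ✓
C6: sp3 ✓
C7: sp3 ✓
C8: sp
C9: sp
C1, C4, C5, C6, C7 → 5 sp3 carbons.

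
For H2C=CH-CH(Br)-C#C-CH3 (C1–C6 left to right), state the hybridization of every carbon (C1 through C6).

C1 sp2, C2 sp2, C3 sp3, C4 sp, C5 sp, C6 sp3

C1 — 3 σ bonds, plus one π bond. Steric number 3, so sp2.
C2 (3 σ bonds, plus one π bond) has steric number 3: sp2.
C3: 4 σ bonds; 4 regions of electron density → sp3.
C4 is sp: 2 σ bonds, plus two π bonds, 2 electron-density regions.
C5: 2 σ bonds, plus two π bonds — 2 electron domains, sp.
C6 — 4 σ bonds. Steric number 4, so sp3.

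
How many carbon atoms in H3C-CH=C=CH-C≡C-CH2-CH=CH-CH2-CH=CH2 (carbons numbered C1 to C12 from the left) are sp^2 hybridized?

C1: sp3
C2: sp2 ✓
C3: sp
C4: sp2 ✓
C5: sp
C6: sp
C7: sp3
C8: sp2 ✓
C9: sp2 ✓
C10: sp3
C11: sp2 ✓
C12: sp2 ✓
C2, C4, C8, C9, C11, C12 → 6 sp2 carbons.

6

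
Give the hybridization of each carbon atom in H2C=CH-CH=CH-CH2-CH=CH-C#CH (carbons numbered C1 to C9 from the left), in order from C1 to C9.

C1: 3 σ bonds, plus one π bond — 3 electron domains, sp2.
C2 carries 3 σ bonds, plus one π bond, giving a steric number of 3, so it is sp2.
C3 is sp2: 3 σ bonds, plus one π bond, 3 electron-density regions.
C4: 3 σ bonds, plus one π bond; 3 regions of electron density → sp2.
C5 carries 4 σ bonds, giving a steric number of 4, so it is sp3.
C6 — 3 σ bonds, plus one π bond. Steric number 3, so sp2.
C7 has 3 σ bonds, plus one π bond: steric number 3 → sp2.
C8 (2 σ bonds, plus two π bonds) has steric number 2: sp.
C9: 2 σ bonds, plus two π bonds; 2 regions of electron density → sp.

C1 sp2, C2 sp2, C3 sp2, C4 sp2, C5 sp3, C6 sp2, C7 sp2, C8 sp, C9 sp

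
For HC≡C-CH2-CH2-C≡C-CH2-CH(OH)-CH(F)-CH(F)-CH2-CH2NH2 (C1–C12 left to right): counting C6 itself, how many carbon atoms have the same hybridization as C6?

C6 is sp (two π bonds).
C1: sp ✓
C2: sp ✓
C3: sp3
C4: sp3
C5: sp ✓
C6: sp ✓
C7: sp3
C8: sp3
C9: sp3
C10: sp3
C11: sp3
C12: sp3
4 carbons are sp.

4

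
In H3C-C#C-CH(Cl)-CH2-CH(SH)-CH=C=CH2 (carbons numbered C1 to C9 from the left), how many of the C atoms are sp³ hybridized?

C1: sp3 ✓
C2: sp
C3: sp
C4: sp3 ✓
C5: sp3 ✓
C6: sp3 ✓
C7: sp2
C8: sp
C9: sp2
C1, C4, C5, C6 → 4 sp3 carbons.

4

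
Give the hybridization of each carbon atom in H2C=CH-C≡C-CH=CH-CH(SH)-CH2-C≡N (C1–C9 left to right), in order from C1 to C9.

C1 sp2, C2 sp2, C3 sp, C4 sp, C5 sp2, C6 sp2, C7 sp3, C8 sp3, C9 sp

C1 (3 σ bonds, plus one π bond) has steric number 3: sp2.
C2: 3 σ bonds, plus one π bond; 3 regions of electron density → sp2.
C3 carries 2 σ bonds, plus two π bonds, giving a steric number of 2, so it is sp.
C4 has 2 σ bonds, plus two π bonds: steric number 2 → sp.
C5 has 3 σ bonds, plus one π bond: steric number 3 → sp2.
C6: 3 σ bonds, plus one π bond — 3 electron domains, sp2.
C7 has 4 σ bonds: steric number 4 → sp3.
C8 carries 4 σ bonds, giving a steric number of 4, so it is sp3.
C9 is sp: 2 σ bonds, plus two π bonds, 2 electron-density regions.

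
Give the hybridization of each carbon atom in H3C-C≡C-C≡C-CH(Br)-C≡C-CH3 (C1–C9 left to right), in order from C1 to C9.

C1 sp3, C2 sp, C3 sp, C4 sp, C5 sp, C6 sp3, C7 sp, C8 sp, C9 sp3

C1 is sp3: 4 σ bonds, 4 electron-density regions.
C2 (2 σ bonds, plus two π bonds) has steric number 2: sp.
C3 carries 2 σ bonds, plus two π bonds, giving a steric number of 2, so it is sp.
C4 carries 2 σ bonds, plus two π bonds, giving a steric number of 2, so it is sp.
C5 is sp: 2 σ bonds, plus two π bonds, 2 electron-density regions.
C6 carries 4 σ bonds, giving a steric number of 4, so it is sp3.
C7: 2 σ bonds, plus two π bonds; 2 regions of electron density → sp.
C8 — 2 σ bonds, plus two π bonds. Steric number 2, so sp.
C9 has 4 σ bonds: steric number 4 → sp3.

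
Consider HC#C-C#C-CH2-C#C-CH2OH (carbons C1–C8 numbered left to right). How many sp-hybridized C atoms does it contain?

C1: sp ✓
C2: sp ✓
C3: sp ✓
C4: sp ✓
C5: sp3
C6: sp ✓
C7: sp ✓
C8: sp3
C1, C2, C3, C4, C6, C7 → 6 sp carbons.

6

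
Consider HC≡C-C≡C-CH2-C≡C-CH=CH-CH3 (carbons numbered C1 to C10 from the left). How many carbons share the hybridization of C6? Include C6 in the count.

6

C6 is sp (two π bonds).
C1: sp ✓
C2: sp ✓
C3: sp ✓
C4: sp ✓
C5: sp3
C6: sp ✓
C7: sp ✓
C8: sp2
C9: sp2
C10: sp3
6 carbons are sp.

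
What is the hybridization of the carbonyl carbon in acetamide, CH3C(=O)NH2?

The carbonyl carbon carries 3 σ bonds, plus one π bond, giving a steric number of 3, so it is sp2.

sp²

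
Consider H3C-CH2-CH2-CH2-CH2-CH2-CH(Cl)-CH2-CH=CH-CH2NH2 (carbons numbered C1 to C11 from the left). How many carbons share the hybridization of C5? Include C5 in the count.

9

C5 is sp3 (only σ bonds).
C1: sp3 ✓
C2: sp3 ✓
C3: sp3 ✓
C4: sp3 ✓
C5: sp3 ✓
C6: sp3 ✓
C7: sp3 ✓
C8: sp3 ✓
C9: sp2
C10: sp2
C11: sp3 ✓
9 carbons are sp3.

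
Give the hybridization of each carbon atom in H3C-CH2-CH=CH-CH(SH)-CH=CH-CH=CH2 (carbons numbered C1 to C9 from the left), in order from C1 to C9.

C1 sp3, C2 sp3, C3 sp2, C4 sp2, C5 sp3, C6 sp2, C7 sp2, C8 sp2, C9 sp2

C1 carries 4 σ bonds, giving a steric number of 4, so it is sp3.
C2 is sp3: 4 σ bonds, 4 electron-density regions.
C3: 3 σ bonds, plus one π bond; 3 regions of electron density → sp2.
C4 — 3 σ bonds, plus one π bond. Steric number 3, so sp2.
C5: 4 σ bonds; 4 regions of electron density → sp3.
C6 is sp2: 3 σ bonds, plus one π bond, 3 electron-density regions.
C7 (3 σ bonds, plus one π bond) has steric number 3: sp2.
C8 is sp2: 3 σ bonds, plus one π bond, 3 electron-density regions.
C9 (3 σ bonds, plus one π bond) has steric number 3: sp2.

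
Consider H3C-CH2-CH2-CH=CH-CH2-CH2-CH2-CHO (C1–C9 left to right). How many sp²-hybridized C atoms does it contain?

C1: sp3
C2: sp3
C3: sp3
C4: sp2 ✓
C5: sp2 ✓
C6: sp3
C7: sp3
C8: sp3
C9: sp2 ✓
C4, C5, C9 → 3 sp2 carbons.

3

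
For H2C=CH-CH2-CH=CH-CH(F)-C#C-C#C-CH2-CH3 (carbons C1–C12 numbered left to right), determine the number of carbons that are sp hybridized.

4

C1: sp2
C2: sp2
C3: sp3
C4: sp2
C5: sp2
C6: sp3
C7: sp ✓
C8: sp ✓
C9: sp ✓
C10: sp ✓
C11: sp3
C12: sp3
C7, C8, C9, C10 → 4 sp carbons.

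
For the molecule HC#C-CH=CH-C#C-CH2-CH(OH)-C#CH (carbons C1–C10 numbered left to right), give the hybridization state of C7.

sp^3

C7 has 4 σ bonds: steric number 4 → sp3.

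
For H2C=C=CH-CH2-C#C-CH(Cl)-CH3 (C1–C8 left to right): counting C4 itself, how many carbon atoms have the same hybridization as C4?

3

C4 is sp3 (only σ bonds).
C1: sp2
C2: sp
C3: sp2
C4: sp3 ✓
C5: sp
C6: sp
C7: sp3 ✓
C8: sp3 ✓
3 carbons are sp3.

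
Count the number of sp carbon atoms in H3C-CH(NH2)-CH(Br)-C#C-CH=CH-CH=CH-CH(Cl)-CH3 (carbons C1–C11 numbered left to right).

C1: sp3
C2: sp3
C3: sp3
C4: sp ✓
C5: sp ✓
C6: sp2
C7: sp2
C8: sp2
C9: sp2
C10: sp3
C11: sp3
C4, C5 → 2 sp carbons.

2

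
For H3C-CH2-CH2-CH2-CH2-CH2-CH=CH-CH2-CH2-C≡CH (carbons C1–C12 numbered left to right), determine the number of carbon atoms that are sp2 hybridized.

C1: sp3
C2: sp3
C3: sp3
C4: sp3
C5: sp3
C6: sp3
C7: sp2 ✓
C8: sp2 ✓
C9: sp3
C10: sp3
C11: sp
C12: sp
C7, C8 → 2 sp2 carbons.

2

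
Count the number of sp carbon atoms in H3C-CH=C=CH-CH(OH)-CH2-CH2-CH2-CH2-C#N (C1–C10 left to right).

C1: sp3
C2: sp2
C3: sp ✓
C4: sp2
C5: sp3
C6: sp3
C7: sp3
C8: sp3
C9: sp3
C10: sp ✓
C3, C10 → 2 sp carbons.

2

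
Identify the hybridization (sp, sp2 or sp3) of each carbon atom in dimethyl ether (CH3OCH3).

Each carbon atom — 4 σ bonds. Steric number 4, so sp3.

sp^3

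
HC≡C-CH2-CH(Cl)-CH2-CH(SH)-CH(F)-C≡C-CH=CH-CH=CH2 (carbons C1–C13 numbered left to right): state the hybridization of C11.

C11 — 3 σ bonds, plus one π bond. Steric number 3, so sp2.

sp2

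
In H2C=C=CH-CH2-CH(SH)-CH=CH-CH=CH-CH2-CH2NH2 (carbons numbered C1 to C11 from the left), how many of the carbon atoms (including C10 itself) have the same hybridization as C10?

4

C10 is sp3 (only σ bonds).
C1: sp2
C2: sp
C3: sp2
C4: sp3 ✓
C5: sp3 ✓
C6: sp2
C7: sp2
C8: sp2
C9: sp2
C10: sp3 ✓
C11: sp3 ✓
4 carbons are sp3.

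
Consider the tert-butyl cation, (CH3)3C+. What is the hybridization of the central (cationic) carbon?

sp2

Three σ bonds and an empty p orbital; no lone pair → steric number 3 → sp2 and planar.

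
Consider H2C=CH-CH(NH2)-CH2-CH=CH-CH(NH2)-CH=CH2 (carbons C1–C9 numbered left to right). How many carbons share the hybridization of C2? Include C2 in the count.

C2 is sp2 (one π bond).
C1: sp2 ✓
C2: sp2 ✓
C3: sp3
C4: sp3
C5: sp2 ✓
C6: sp2 ✓
C7: sp3
C8: sp2 ✓
C9: sp2 ✓
6 carbons are sp2.

6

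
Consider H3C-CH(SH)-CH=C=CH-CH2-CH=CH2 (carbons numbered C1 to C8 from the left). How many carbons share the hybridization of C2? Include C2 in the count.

3

C2 is sp3 (only σ bonds).
C1: sp3 ✓
C2: sp3 ✓
C3: sp2
C4: sp
C5: sp2
C6: sp3 ✓
C7: sp2
C8: sp2
3 carbons are sp3.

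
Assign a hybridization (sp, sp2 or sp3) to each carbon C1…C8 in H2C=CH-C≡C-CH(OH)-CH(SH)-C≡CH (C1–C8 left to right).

C1 has 3 σ bonds, plus one π bond: steric number 3 → sp2.
C2 — 3 σ bonds, plus one π bond. Steric number 3, so sp2.
C3 carries 2 σ bonds, plus two π bonds, giving a steric number of 2, so it is sp.
C4 is sp: 2 σ bonds, plus two π bonds, 2 electron-density regions.
C5 has 4 σ bonds: steric number 4 → sp3.
C6 (4 σ bonds) has steric number 4: sp3.
C7 carries 2 σ bonds, plus two π bonds, giving a steric number of 2, so it is sp.
C8 (2 σ bonds, plus two π bonds) has steric number 2: sp.

C1 sp2, C2 sp2, C3 sp, C4 sp, C5 sp3, C6 sp3, C7 sp, C8 sp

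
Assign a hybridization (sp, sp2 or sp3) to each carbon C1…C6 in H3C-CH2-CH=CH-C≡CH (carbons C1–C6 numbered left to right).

C1 (4 σ bonds) has steric number 4: sp3.
C2 — 4 σ bonds. Steric number 4, so sp3.
C3: 3 σ bonds, plus one π bond; 3 regions of electron density → sp2.
C4 has 3 σ bonds, plus one π bond: steric number 3 → sp2.
C5 carries 2 σ bonds, plus two π bonds, giving a steric number of 2, so it is sp.
C6: 2 σ bonds, plus two π bonds; 2 regions of electron density → sp.

C1 sp3, C2 sp3, C3 sp2, C4 sp2, C5 sp, C6 sp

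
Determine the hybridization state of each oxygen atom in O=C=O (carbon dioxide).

sp^2

One σ bond + two lone pairs = steric number 3 → sp2.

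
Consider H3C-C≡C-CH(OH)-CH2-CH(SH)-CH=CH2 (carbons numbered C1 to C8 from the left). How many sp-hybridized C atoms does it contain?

2

C1: sp3
C2: sp ✓
C3: sp ✓
C4: sp3
C5: sp3
C6: sp3
C7: sp2
C8: sp2
C2, C3 → 2 sp carbons.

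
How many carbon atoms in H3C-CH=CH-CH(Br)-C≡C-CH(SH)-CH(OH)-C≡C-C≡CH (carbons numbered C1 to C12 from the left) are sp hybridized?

6

C1: sp3
C2: sp2
C3: sp2
C4: sp3
C5: sp ✓
C6: sp ✓
C7: sp3
C8: sp3
C9: sp ✓
C10: sp ✓
C11: sp ✓
C12: sp ✓
C5, C6, C9, C10, C11, C12 → 6 sp carbons.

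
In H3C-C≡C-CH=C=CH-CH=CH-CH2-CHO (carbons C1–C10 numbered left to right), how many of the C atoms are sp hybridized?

C1: sp3
C2: sp ✓
C3: sp ✓
C4: sp2
C5: sp ✓
C6: sp2
C7: sp2
C8: sp2
C9: sp3
C10: sp2
C2, C3, C5 → 3 sp carbons.

3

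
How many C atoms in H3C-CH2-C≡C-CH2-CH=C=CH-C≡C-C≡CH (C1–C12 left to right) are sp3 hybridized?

3

C1: sp3 ✓
C2: sp3 ✓
C3: sp
C4: sp
C5: sp3 ✓
C6: sp2
C7: sp
C8: sp2
C9: sp
C10: sp
C11: sp
C12: sp
C1, C2, C5 → 3 sp3 carbons.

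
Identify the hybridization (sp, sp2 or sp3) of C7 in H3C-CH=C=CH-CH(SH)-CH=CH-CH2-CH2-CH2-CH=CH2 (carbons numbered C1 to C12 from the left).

sp²

C7 — 3 σ bonds, plus one π bond. Steric number 3, so sp2.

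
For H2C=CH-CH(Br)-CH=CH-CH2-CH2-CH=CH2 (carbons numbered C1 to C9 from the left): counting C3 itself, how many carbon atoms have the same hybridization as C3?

3

C3 is sp3 (only σ bonds).
C1: sp2
C2: sp2
C3: sp3 ✓
C4: sp2
C5: sp2
C6: sp3 ✓
C7: sp3 ✓
C8: sp2
C9: sp2
3 carbons are sp3.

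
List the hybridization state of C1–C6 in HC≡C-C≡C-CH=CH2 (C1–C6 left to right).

C1 sp, C2 sp, C3 sp, C4 sp, C5 sp2, C6 sp2

C1 — 2 σ bonds, plus two π bonds. Steric number 2, so sp.
C2 has 2 σ bonds, plus two π bonds: steric number 2 → sp.
C3 has 2 σ bonds, plus two π bonds: steric number 2 → sp.
C4 has 2 σ bonds, plus two π bonds: steric number 2 → sp.
C5: 3 σ bonds, plus one π bond; 3 regions of electron density → sp2.
C6 (3 σ bonds, plus one π bond) has steric number 3: sp2.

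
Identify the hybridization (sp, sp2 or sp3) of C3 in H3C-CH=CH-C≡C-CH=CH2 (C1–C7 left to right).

C3: 3 σ bonds, plus one π bond — 3 electron domains, sp2.

sp²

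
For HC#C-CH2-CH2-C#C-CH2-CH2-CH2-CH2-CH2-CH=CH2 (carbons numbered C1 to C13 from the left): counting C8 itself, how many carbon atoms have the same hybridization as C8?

7

C8 is sp3 (only σ bonds).
C1: sp
C2: sp
C3: sp3 ✓
C4: sp3 ✓
C5: sp
C6: sp
C7: sp3 ✓
C8: sp3 ✓
C9: sp3 ✓
C10: sp3 ✓
C11: sp3 ✓
C12: sp2
C13: sp2
7 carbons are sp3.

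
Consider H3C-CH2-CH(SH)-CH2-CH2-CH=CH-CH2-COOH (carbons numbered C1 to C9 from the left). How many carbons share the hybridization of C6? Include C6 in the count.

C6 is sp2 (one π bond).
C1: sp3
C2: sp3
C3: sp3
C4: sp3
C5: sp3
C6: sp2 ✓
C7: sp2 ✓
C8: sp3
C9: sp2 ✓
3 carbons are sp2.

3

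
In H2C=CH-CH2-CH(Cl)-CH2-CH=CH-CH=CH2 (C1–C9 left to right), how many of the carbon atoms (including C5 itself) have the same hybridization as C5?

3

C5 is sp3 (only σ bonds).
C1: sp2
C2: sp2
C3: sp3 ✓
C4: sp3 ✓
C5: sp3 ✓
C6: sp2
C7: sp2
C8: sp2
C9: sp2
3 carbons are sp3.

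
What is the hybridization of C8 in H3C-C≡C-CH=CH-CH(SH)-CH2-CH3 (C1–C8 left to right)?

sp^3

C8 — 4 σ bonds. Steric number 4, so sp3.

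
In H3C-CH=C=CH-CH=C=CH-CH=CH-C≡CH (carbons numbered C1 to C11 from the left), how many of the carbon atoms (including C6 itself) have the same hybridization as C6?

4

C6 is sp (two π bonds).
C1: sp3
C2: sp2
C3: sp ✓
C4: sp2
C5: sp2
C6: sp ✓
C7: sp2
C8: sp2
C9: sp2
C10: sp ✓
C11: sp ✓
4 carbons are sp.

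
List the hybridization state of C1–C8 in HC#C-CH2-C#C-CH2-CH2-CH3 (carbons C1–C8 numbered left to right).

C1 (2 σ bonds, plus two π bonds) has steric number 2: sp.
C2 — 2 σ bonds, plus two π bonds. Steric number 2, so sp.
C3 (4 σ bonds) has steric number 4: sp3.
C4: 2 σ bonds, plus two π bonds — 2 electron domains, sp.
C5: 2 σ bonds, plus two π bonds — 2 electron domains, sp.
C6 carries 4 σ bonds, giving a steric number of 4, so it is sp3.
C7: 4 σ bonds; 4 regions of electron density → sp3.
C8 (4 σ bonds) has steric number 4: sp3.

C1 sp, C2 sp, C3 sp3, C4 sp, C5 sp, C6 sp3, C7 sp3, C8 sp3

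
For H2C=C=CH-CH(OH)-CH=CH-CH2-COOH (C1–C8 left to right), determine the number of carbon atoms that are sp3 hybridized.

2

C1: sp2
C2: sp
C3: sp2
C4: sp3 ✓
C5: sp2
C6: sp2
C7: sp3 ✓
C8: sp2
C4, C7 → 2 sp3 carbons.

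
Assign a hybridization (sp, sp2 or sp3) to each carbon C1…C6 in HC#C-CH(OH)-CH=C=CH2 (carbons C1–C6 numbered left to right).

C1 sp, C2 sp, C3 sp3, C4 sp2, C5 sp, C6 sp2

C1: 2 σ bonds, plus two π bonds; 2 regions of electron density → sp.
C2 (2 σ bonds, plus two π bonds) has steric number 2: sp.
C3 is sp3: 4 σ bonds, 4 electron-density regions.
C4: 3 σ bonds, plus one π bond — 3 electron domains, sp2.
C5: 2 σ bonds, plus two π bonds; 2 regions of electron density → sp.
C6 — 3 σ bonds, plus one π bond. Steric number 3, so sp2.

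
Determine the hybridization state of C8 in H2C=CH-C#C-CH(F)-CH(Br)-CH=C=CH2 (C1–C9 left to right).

C8 (2 σ bonds, plus two π bonds) has steric number 2: sp.

sp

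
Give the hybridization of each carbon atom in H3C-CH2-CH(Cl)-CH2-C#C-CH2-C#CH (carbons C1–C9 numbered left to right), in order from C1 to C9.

C1 sp3, C2 sp3, C3 sp3, C4 sp3, C5 sp, C6 sp, C7 sp3, C8 sp, C9 sp

C1: 4 σ bonds; 4 regions of electron density → sp3.
C2 has 4 σ bonds: steric number 4 → sp3.
C3 has 4 σ bonds: steric number 4 → sp3.
C4 is sp3: 4 σ bonds, 4 electron-density regions.
C5 is sp: 2 σ bonds, plus two π bonds, 2 electron-density regions.
C6 carries 2 σ bonds, plus two π bonds, giving a steric number of 2, so it is sp.
C7 (4 σ bonds) has steric number 4: sp3.
C8 carries 2 σ bonds, plus two π bonds, giving a steric number of 2, so it is sp.
C9 has 2 σ bonds, plus two π bonds: steric number 2 → sp.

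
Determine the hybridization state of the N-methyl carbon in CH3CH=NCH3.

sp3

The N-methyl carbon — 4 σ bonds. Steric number 4, so sp3.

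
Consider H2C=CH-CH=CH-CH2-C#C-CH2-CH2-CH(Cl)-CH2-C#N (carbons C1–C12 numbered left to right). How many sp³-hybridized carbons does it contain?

C1: sp2
C2: sp2
C3: sp2
C4: sp2
C5: sp3 ✓
C6: sp
C7: sp
C8: sp3 ✓
C9: sp3 ✓
C10: sp3 ✓
C11: sp3 ✓
C12: sp
C5, C8, C9, C10, C11 → 5 sp3 carbons.

5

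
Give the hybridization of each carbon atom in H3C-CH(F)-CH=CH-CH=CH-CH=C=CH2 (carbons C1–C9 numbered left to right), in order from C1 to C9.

C1: 4 σ bonds; 4 regions of electron density → sp3.
C2 is sp3: 4 σ bonds, 4 electron-density regions.
C3 is sp2: 3 σ bonds, plus one π bond, 3 electron-density regions.
C4 has 3 σ bonds, plus one π bond: steric number 3 → sp2.
C5 carries 3 σ bonds, plus one π bond, giving a steric number of 3, so it is sp2.
C6 has 3 σ bonds, plus one π bond: steric number 3 → sp2.
C7 is sp2: 3 σ bonds, plus one π bond, 3 electron-density regions.
C8 — 2 σ bonds, plus two π bonds. Steric number 2, so sp.
C9: 3 σ bonds, plus one π bond — 3 electron domains, sp2.

C1 sp3, C2 sp3, C3 sp2, C4 sp2, C5 sp2, C6 sp2, C7 sp2, C8 sp, C9 sp2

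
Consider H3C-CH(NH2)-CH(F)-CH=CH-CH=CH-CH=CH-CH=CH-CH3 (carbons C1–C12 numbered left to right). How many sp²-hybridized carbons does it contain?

8

C1: sp3
C2: sp3
C3: sp3
C4: sp2 ✓
C5: sp2 ✓
C6: sp2 ✓
C7: sp2 ✓
C8: sp2 ✓
C9: sp2 ✓
C10: sp2 ✓
C11: sp2 ✓
C12: sp3
C4, C5, C6, C7, C8, C9, C10, C11 → 8 sp2 carbons.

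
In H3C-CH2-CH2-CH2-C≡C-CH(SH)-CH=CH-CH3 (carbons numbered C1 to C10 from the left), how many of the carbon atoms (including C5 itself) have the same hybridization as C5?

2

C5 is sp (two π bonds).
C1: sp3
C2: sp3
C3: sp3
C4: sp3
C5: sp ✓
C6: sp ✓
C7: sp3
C8: sp2
C9: sp2
C10: sp3
2 carbons are sp.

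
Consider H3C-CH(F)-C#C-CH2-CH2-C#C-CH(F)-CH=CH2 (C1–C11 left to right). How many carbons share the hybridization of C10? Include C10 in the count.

2

C10 is sp2 (one π bond).
C1: sp3
C2: sp3
C3: sp
C4: sp
C5: sp3
C6: sp3
C7: sp
C8: sp
C9: sp3
C10: sp2 ✓
C11: sp2 ✓
2 carbons are sp2.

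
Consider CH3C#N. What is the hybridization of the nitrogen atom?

N has one σ bond and one lone pair: steric number 2 → sp.

sp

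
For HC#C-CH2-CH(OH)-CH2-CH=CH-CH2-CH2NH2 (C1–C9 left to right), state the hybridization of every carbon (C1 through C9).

C1 is sp: 2 σ bonds, plus two π bonds, 2 electron-density regions.
C2 — 2 σ bonds, plus two π bonds. Steric number 2, so sp.
C3 carries 4 σ bonds, giving a steric number of 4, so it is sp3.
C4 is sp3: 4 σ bonds, 4 electron-density regions.
C5: 4 σ bonds; 4 regions of electron density → sp3.
C6 carries 3 σ bonds, plus one π bond, giving a steric number of 3, so it is sp2.
C7: 3 σ bonds, plus one π bond; 3 regions of electron density → sp2.
C8 — 4 σ bonds. Steric number 4, so sp3.
C9 is sp3: 4 σ bonds, 4 electron-density regions.

C1 sp, C2 sp, C3 sp3, C4 sp3, C5 sp3, C6 sp2, C7 sp2, C8 sp3, C9 sp3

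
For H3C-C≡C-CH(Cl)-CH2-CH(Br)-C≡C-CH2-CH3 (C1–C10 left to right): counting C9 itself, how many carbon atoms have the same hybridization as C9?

6

C9 is sp3 (only σ bonds).
C1: sp3 ✓
C2: sp
C3: sp
C4: sp3 ✓
C5: sp3 ✓
C6: sp3 ✓
C7: sp
C8: sp
C9: sp3 ✓
C10: sp3 ✓
6 carbons are sp3.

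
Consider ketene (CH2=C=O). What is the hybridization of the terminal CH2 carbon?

The terminal CH2 carbon (3 σ bonds, plus one π bond) has steric number 3: sp2.

sp2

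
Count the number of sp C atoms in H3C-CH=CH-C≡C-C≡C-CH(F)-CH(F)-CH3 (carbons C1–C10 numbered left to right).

4

C1: sp3
C2: sp2
C3: sp2
C4: sp ✓
C5: sp ✓
C6: sp ✓
C7: sp ✓
C8: sp3
C9: sp3
C10: sp3
C4, C5, C6, C7 → 4 sp carbons.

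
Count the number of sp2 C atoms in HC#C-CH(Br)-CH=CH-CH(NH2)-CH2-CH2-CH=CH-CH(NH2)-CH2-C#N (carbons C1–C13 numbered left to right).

C1: sp
C2: sp
C3: sp3
C4: sp2 ✓
C5: sp2 ✓
C6: sp3
C7: sp3
C8: sp3
C9: sp2 ✓
C10: sp2 ✓
C11: sp3
C12: sp3
C13: sp
C4, C5, C9, C10 → 4 sp2 carbons.

4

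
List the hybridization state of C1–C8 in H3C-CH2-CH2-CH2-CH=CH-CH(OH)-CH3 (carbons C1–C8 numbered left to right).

C1: 4 σ bonds; 4 regions of electron density → sp3.
C2 has 4 σ bonds: steric number 4 → sp3.
C3 (4 σ bonds) has steric number 4: sp3.
C4 (4 σ bonds) has steric number 4: sp3.
C5 (3 σ bonds, plus one π bond) has steric number 3: sp2.
C6 (3 σ bonds, plus one π bond) has steric number 3: sp2.
C7 (4 σ bonds) has steric number 4: sp3.
C8 is sp3: 4 σ bonds, 4 electron-density regions.

C1 sp3, C2 sp3, C3 sp3, C4 sp3, C5 sp2, C6 sp2, C7 sp3, C8 sp3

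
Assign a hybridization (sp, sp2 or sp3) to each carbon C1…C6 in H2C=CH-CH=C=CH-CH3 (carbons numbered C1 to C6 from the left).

C1 (3 σ bonds, plus one π bond) has steric number 3: sp2.
C2 — 3 σ bonds, plus one π bond. Steric number 3, so sp2.
C3 — 3 σ bonds, plus one π bond. Steric number 3, so sp2.
C4 has 2 σ bonds, plus two π bonds: steric number 2 → sp.
C5 has 3 σ bonds, plus one π bond: steric number 3 → sp2.
C6: 4 σ bonds — 4 electron domains, sp3.

C1 sp2, C2 sp2, C3 sp2, C4 sp, C5 sp2, C6 sp3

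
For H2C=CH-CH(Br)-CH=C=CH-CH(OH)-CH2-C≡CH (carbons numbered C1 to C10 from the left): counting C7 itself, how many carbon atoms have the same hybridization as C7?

3

C7 is sp3 (only σ bonds).
C1: sp2
C2: sp2
C3: sp3 ✓
C4: sp2
C5: sp
C6: sp2
C7: sp3 ✓
C8: sp3 ✓
C9: sp
C10: sp
3 carbons are sp3.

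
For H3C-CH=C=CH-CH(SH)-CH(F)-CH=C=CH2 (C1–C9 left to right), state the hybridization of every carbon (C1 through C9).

C1 carries 4 σ bonds, giving a steric number of 4, so it is sp3.
C2: 3 σ bonds, plus one π bond — 3 electron domains, sp2.
C3 — 2 σ bonds, plus two π bonds. Steric number 2, so sp.
C4: 3 σ bonds, plus one π bond — 3 electron domains, sp2.
C5 is sp3: 4 σ bonds, 4 electron-density regions.
C6 has 4 σ bonds: steric number 4 → sp3.
C7 has 3 σ bonds, plus one π bond: steric number 3 → sp2.
C8: 2 σ bonds, plus two π bonds — 2 electron domains, sp.
C9: 3 σ bonds, plus one π bond; 3 regions of electron density → sp2.

C1 sp3, C2 sp2, C3 sp, C4 sp2, C5 sp3, C6 sp3, C7 sp2, C8 sp, C9 sp2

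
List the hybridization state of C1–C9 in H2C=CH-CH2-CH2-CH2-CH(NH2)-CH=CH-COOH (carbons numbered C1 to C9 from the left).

C1: 3 σ bonds, plus one π bond — 3 electron domains, sp2.
C2 carries 3 σ bonds, plus one π bond, giving a steric number of 3, so it is sp2.
C3 has 4 σ bonds: steric number 4 → sp3.
C4: 4 σ bonds; 4 regions of electron density → sp3.
C5: 4 σ bonds — 4 electron domains, sp3.
C6: 4 σ bonds — 4 electron domains, sp3.
C7: 3 σ bonds, plus one π bond — 3 electron domains, sp2.
C8: 3 σ bonds, plus one π bond — 3 electron domains, sp2.
C9 has 3 σ bonds, plus one π bond: steric number 3 → sp2.

C1 sp2, C2 sp2, C3 sp3, C4 sp3, C5 sp3, C6 sp3, C7 sp2, C8 sp2, C9 sp2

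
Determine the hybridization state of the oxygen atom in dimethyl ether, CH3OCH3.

sp3

Two σ bonds + two lone pairs = steric number 4 → sp3.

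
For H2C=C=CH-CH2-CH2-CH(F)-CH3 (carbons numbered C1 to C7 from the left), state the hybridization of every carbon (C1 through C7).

C1 sp2, C2 sp, C3 sp2, C4 sp3, C5 sp3, C6 sp3, C7 sp3

C1: 3 σ bonds, plus one π bond; 3 regions of electron density → sp2.
C2 carries 2 σ bonds, plus two π bonds, giving a steric number of 2, so it is sp.
C3: 3 σ bonds, plus one π bond — 3 electron domains, sp2.
C4 (4 σ bonds) has steric number 4: sp3.
C5 has 4 σ bonds: steric number 4 → sp3.
C6: 4 σ bonds; 4 regions of electron density → sp3.
C7 has 4 σ bonds: steric number 4 → sp3.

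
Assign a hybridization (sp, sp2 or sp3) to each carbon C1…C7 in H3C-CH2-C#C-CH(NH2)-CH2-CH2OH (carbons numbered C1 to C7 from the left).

C1: 4 σ bonds; 4 regions of electron density → sp3.
C2: 4 σ bonds — 4 electron domains, sp3.
C3 — 2 σ bonds, plus two π bonds. Steric number 2, so sp.
C4 carries 2 σ bonds, plus two π bonds, giving a steric number of 2, so it is sp.
C5: 4 σ bonds; 4 regions of electron density → sp3.
C6: 4 σ bonds — 4 electron domains, sp3.
C7 has 4 σ bonds: steric number 4 → sp3.

C1 sp3, C2 sp3, C3 sp, C4 sp, C5 sp3, C6 sp3, C7 sp3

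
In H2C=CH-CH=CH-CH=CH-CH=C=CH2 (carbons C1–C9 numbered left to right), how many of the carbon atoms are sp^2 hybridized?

C1: sp2 ✓
C2: sp2 ✓
C3: sp2 ✓
C4: sp2 ✓
C5: sp2 ✓
C6: sp2 ✓
C7: sp2 ✓
C8: sp
C9: sp2 ✓
C1, C2, C3, C4, C5, C6, C7, C9 → 8 sp2 carbons.

8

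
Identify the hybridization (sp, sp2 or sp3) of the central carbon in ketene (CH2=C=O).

The central carbon has 2 σ bonds, plus two π bonds: steric number 2 → sp.

sp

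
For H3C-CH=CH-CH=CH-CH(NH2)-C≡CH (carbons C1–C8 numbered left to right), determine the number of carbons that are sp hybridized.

2

C1: sp3
C2: sp2
C3: sp2
C4: sp2
C5: sp2
C6: sp3
C7: sp ✓
C8: sp ✓
C7, C8 → 2 sp carbons.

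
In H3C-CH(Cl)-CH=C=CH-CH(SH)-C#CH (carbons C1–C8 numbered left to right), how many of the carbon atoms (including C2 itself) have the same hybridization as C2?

3

C2 is sp3 (only σ bonds).
C1: sp3 ✓
C2: sp3 ✓
C3: sp2
C4: sp
C5: sp2
C6: sp3 ✓
C7: sp
C8: sp
3 carbons are sp3.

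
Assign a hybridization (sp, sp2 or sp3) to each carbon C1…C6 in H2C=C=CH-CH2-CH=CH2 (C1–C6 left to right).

C1 — 3 σ bonds, plus one π bond. Steric number 3, so sp2.
C2 carries 2 σ bonds, plus two π bonds, giving a steric number of 2, so it is sp.
C3 (3 σ bonds, plus one π bond) has steric number 3: sp2.
C4 carries 4 σ bonds, giving a steric number of 4, so it is sp3.
C5 — 3 σ bonds, plus one π bond. Steric number 3, so sp2.
C6 has 3 σ bonds, plus one π bond: steric number 3 → sp2.

C1 sp2, C2 sp, C3 sp2, C4 sp3, C5 sp2, C6 sp2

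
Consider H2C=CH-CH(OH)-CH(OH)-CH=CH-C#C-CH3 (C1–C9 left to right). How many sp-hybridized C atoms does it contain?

C1: sp2
C2: sp2
C3: sp3
C4: sp3
C5: sp2
C6: sp2
C7: sp ✓
C8: sp ✓
C9: sp3
C7, C8 → 2 sp carbons.

2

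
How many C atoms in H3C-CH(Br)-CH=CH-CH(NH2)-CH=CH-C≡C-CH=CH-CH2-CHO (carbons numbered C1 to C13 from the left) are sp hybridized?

C1: sp3
C2: sp3
C3: sp2
C4: sp2
C5: sp3
C6: sp2
C7: sp2
C8: sp ✓
C9: sp ✓
C10: sp2
C11: sp2
C12: sp3
C13: sp2
C8, C9 → 2 sp carbons.

2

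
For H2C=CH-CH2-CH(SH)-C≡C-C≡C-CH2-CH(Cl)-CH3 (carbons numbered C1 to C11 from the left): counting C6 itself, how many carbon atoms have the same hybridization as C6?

C6 is sp (two π bonds).
C1: sp2
C2: sp2
C3: sp3
C4: sp3
C5: sp ✓
C6: sp ✓
C7: sp ✓
C8: sp ✓
C9: sp3
C10: sp3
C11: sp3
4 carbons are sp.

4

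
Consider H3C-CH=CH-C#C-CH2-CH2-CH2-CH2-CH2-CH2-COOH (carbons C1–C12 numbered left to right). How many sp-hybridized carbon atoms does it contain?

C1: sp3
C2: sp2
C3: sp2
C4: sp ✓
C5: sp ✓
C6: sp3
C7: sp3
C8: sp3
C9: sp3
C10: sp3
C11: sp3
C12: sp2
C4, C5 → 2 sp carbons.

2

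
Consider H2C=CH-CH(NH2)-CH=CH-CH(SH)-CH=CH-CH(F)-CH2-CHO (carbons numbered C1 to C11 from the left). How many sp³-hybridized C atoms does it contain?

4

C1: sp2
C2: sp2
C3: sp3 ✓
C4: sp2
C5: sp2
C6: sp3 ✓
C7: sp2
C8: sp2
C9: sp3 ✓
C10: sp3 ✓
C11: sp2
C3, C6, C9, C10 → 4 sp3 carbons.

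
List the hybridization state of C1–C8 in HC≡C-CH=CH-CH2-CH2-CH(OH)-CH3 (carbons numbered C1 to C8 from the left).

C1: 2 σ bonds, plus two π bonds; 2 regions of electron density → sp.
C2 is sp: 2 σ bonds, plus two π bonds, 2 electron-density regions.
C3 (3 σ bonds, plus one π bond) has steric number 3: sp2.
C4 carries 3 σ bonds, plus one π bond, giving a steric number of 3, so it is sp2.
C5: 4 σ bonds — 4 electron domains, sp3.
C6 — 4 σ bonds. Steric number 4, so sp3.
C7 carries 4 σ bonds, giving a steric number of 4, so it is sp3.
C8: 4 σ bonds — 4 electron domains, sp3.

C1 sp, C2 sp, C3 sp2, C4 sp2, C5 sp3, C6 sp3, C7 sp3, C8 sp3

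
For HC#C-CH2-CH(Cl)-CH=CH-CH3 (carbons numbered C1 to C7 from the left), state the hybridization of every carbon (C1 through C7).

C1 sp, C2 sp, C3 sp3, C4 sp3, C5 sp2, C6 sp2, C7 sp3

C1 (2 σ bonds, plus two π bonds) has steric number 2: sp.
C2 — 2 σ bonds, plus two π bonds. Steric number 2, so sp.
C3 is sp3: 4 σ bonds, 4 electron-density regions.
C4: 4 σ bonds — 4 electron domains, sp3.
C5 — 3 σ bonds, plus one π bond. Steric number 3, so sp2.
C6 — 3 σ bonds, plus one π bond. Steric number 3, so sp2.
C7 has 4 σ bonds: steric number 4 → sp3.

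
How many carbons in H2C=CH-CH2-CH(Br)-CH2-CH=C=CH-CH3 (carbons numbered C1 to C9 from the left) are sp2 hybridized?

C1: sp2 ✓
C2: sp2 ✓
C3: sp3
C4: sp3
C5: sp3
C6: sp2 ✓
C7: sp
C8: sp2 ✓
C9: sp3
C1, C2, C6, C8 → 4 sp2 carbons.

4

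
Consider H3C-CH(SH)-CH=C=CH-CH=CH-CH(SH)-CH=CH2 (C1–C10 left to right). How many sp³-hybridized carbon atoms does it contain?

C1: sp3 ✓
C2: sp3 ✓
C3: sp2
C4: sp
C5: sp2
C6: sp2
C7: sp2
C8: sp3 ✓
C9: sp2
C10: sp2
C1, C2, C8 → 3 sp3 carbons.

3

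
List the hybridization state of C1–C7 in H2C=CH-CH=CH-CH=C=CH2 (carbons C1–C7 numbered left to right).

C1 has 3 σ bonds, plus one π bond: steric number 3 → sp2.
C2 carries 3 σ bonds, plus one π bond, giving a steric number of 3, so it is sp2.
C3 (3 σ bonds, plus one π bond) has steric number 3: sp2.
C4: 3 σ bonds, plus one π bond; 3 regions of electron density → sp2.
C5: 3 σ bonds, plus one π bond; 3 regions of electron density → sp2.
C6 has 2 σ bonds, plus two π bonds: steric number 2 → sp.
C7: 3 σ bonds, plus one π bond; 3 regions of electron density → sp2.

C1 sp2, C2 sp2, C3 sp2, C4 sp2, C5 sp2, C6 sp, C7 sp2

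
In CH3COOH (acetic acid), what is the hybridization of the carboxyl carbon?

sp²

The carboxyl carbon: 3 σ bonds, plus one π bond — 3 electron domains, sp2.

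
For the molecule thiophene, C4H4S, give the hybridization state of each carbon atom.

Each carbon atom: 3 σ bonds, plus one π bond — 3 electron domains, sp2.

sp^2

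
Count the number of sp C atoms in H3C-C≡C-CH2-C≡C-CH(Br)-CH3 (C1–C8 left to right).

C1: sp3
C2: sp ✓
C3: sp ✓
C4: sp3
C5: sp ✓
C6: sp ✓
C7: sp3
C8: sp3
C2, C3, C5, C6 → 4 sp carbons.

4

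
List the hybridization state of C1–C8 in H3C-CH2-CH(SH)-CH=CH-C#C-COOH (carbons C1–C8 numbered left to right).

C1 has 4 σ bonds: steric number 4 → sp3.
C2 (4 σ bonds) has steric number 4: sp3.
C3 has 4 σ bonds: steric number 4 → sp3.
C4 (3 σ bonds, plus one π bond) has steric number 3: sp2.
C5 has 3 σ bonds, plus one π bond: steric number 3 → sp2.
C6 (2 σ bonds, plus two π bonds) has steric number 2: sp.
C7: 2 σ bonds, plus two π bonds; 2 regions of electron density → sp.
C8 has 3 σ bonds, plus one π bond: steric number 3 → sp2.

C1 sp3, C2 sp3, C3 sp3, C4 sp2, C5 sp2, C6 sp, C7 sp, C8 sp2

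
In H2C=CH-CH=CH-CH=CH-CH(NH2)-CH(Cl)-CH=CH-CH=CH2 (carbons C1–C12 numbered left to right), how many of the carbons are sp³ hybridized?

C1: sp2
C2: sp2
C3: sp2
C4: sp2
C5: sp2
C6: sp2
C7: sp3 ✓
C8: sp3 ✓
C9: sp2
C10: sp2
C11: sp2
C12: sp2
C7, C8 → 2 sp3 carbons.

2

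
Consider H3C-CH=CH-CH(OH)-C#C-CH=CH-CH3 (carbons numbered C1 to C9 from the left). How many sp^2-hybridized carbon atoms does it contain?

4

C1: sp3
C2: sp2 ✓
C3: sp2 ✓
C4: sp3
C5: sp
C6: sp
C7: sp2 ✓
C8: sp2 ✓
C9: sp3
C2, C3, C7, C8 → 4 sp2 carbons.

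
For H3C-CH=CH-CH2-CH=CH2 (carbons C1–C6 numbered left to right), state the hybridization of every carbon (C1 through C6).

C1 sp3, C2 sp2, C3 sp2, C4 sp3, C5 sp2, C6 sp2

C1 has 4 σ bonds: steric number 4 → sp3.
C2: 3 σ bonds, plus one π bond; 3 regions of electron density → sp2.
C3 carries 3 σ bonds, plus one π bond, giving a steric number of 3, so it is sp2.
C4 carries 4 σ bonds, giving a steric number of 4, so it is sp3.
C5 is sp2: 3 σ bonds, plus one π bond, 3 electron-density regions.
C6 — 3 σ bonds, plus one π bond. Steric number 3, so sp2.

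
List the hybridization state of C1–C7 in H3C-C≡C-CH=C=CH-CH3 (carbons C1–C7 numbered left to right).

C1 carries 4 σ bonds, giving a steric number of 4, so it is sp3.
C2 carries 2 σ bonds, plus two π bonds, giving a steric number of 2, so it is sp.
C3 carries 2 σ bonds, plus two π bonds, giving a steric number of 2, so it is sp.
C4 is sp2: 3 σ bonds, plus one π bond, 3 electron-density regions.
C5 (2 σ bonds, plus two π bonds) has steric number 2: sp.
C6 — 3 σ bonds, plus one π bond. Steric number 3, so sp2.
C7: 4 σ bonds; 4 regions of electron density → sp3.

C1 sp3, C2 sp, C3 sp, C4 sp2, C5 sp, C6 sp2, C7 sp3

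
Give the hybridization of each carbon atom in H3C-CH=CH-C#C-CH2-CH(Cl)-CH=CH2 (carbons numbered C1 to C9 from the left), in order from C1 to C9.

C1 sp3, C2 sp2, C3 sp2, C4 sp, C5 sp, C6 sp3, C7 sp3, C8 sp2, C9 sp2

C1 is sp3: 4 σ bonds, 4 electron-density regions.
C2: 3 σ bonds, plus one π bond; 3 regions of electron density → sp2.
C3 (3 σ bonds, plus one π bond) has steric number 3: sp2.
C4 (2 σ bonds, plus two π bonds) has steric number 2: sp.
C5: 2 σ bonds, plus two π bonds — 2 electron domains, sp.
C6 carries 4 σ bonds, giving a steric number of 4, so it is sp3.
C7: 4 σ bonds; 4 regions of electron density → sp3.
C8: 3 σ bonds, plus one π bond — 3 electron domains, sp2.
C9 has 3 σ bonds, plus one π bond: steric number 3 → sp2.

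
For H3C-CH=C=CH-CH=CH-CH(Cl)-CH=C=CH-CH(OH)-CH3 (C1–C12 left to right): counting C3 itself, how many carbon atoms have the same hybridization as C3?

C3 is sp (two π bonds).
C1: sp3
C2: sp2
C3: sp ✓
C4: sp2
C5: sp2
C6: sp2
C7: sp3
C8: sp2
C9: sp ✓
C10: sp2
C11: sp3
C12: sp3
2 carbons are sp.

2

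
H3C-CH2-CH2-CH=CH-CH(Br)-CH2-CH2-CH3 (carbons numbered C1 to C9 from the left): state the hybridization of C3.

C3 — 4 σ bonds. Steric number 4, so sp3.

sp³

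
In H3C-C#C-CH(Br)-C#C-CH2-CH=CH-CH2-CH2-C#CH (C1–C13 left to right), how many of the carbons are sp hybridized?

6

C1: sp3
C2: sp ✓
C3: sp ✓
C4: sp3
C5: sp ✓
C6: sp ✓
C7: sp3
C8: sp2
C9: sp2
C10: sp3
C11: sp3
C12: sp ✓
C13: sp ✓
C2, C3, C5, C6, C12, C13 → 6 sp carbons.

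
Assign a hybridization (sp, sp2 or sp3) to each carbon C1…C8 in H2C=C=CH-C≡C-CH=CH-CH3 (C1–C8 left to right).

C1 sp2, C2 sp, C3 sp2, C4 sp, C5 sp, C6 sp2, C7 sp2, C8 sp3

C1 is sp2: 3 σ bonds, plus one π bond, 3 electron-density regions.
C2: 2 σ bonds, plus two π bonds; 2 regions of electron density → sp.
C3: 3 σ bonds, plus one π bond — 3 electron domains, sp2.
C4 (2 σ bonds, plus two π bonds) has steric number 2: sp.
C5: 2 σ bonds, plus two π bonds; 2 regions of electron density → sp.
C6 is sp2: 3 σ bonds, plus one π bond, 3 electron-density regions.
C7 (3 σ bonds, plus one π bond) has steric number 3: sp2.
C8 has 4 σ bonds: steric number 4 → sp3.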